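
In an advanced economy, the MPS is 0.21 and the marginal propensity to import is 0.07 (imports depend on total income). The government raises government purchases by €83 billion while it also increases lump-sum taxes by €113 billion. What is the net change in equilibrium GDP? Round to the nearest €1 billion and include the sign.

MPC = 1 − MPS = 1 − 0.21 = 0.79.
Expenditure multiplier = 1/(1 − c + m) = 1/(1 − 0.79 + 0.07) = 1/0.28 ≈ 3.571.
ΔG contributes k·ΔG = (+€83 billion) / 0.28 ≈ +€296.4 billion.
ΔT of +€113 billion changes first-round spending by −c·ΔT = −€89.27 billion, contributing k·(−c·ΔT) = (−€89.27 billion) / 0.28 ≈ −€318.8 billion.
Net ΔY = k(ΔG − c·ΔT) = (−€6.27 billion) / 0.28 ≈ −€22 billion.

−€22 billion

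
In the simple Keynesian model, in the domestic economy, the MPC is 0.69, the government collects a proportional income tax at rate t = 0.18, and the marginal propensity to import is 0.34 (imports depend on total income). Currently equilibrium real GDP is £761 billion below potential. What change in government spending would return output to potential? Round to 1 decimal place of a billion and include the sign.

Spending multiplier = 1/(1 − c(1−t) + m) = 1/(1 − 0.69×0.82 + 0.34) = 1/0.7742 ≈ 1.292.
Need ΔY = +£761 billion, so ΔG = ΔY/k = (+£761 billion) × 0.7742 ≈ +£589.2 billion.
The government should increase government spending by £589.2 billion.

+£589.2 billion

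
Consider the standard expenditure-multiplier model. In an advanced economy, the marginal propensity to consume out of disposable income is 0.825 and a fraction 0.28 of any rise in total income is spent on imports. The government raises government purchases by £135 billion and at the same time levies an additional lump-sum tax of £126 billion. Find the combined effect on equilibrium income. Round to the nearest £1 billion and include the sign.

Expenditure multiplier = 1/(1 − c + m) = 1/(1 − 0.825 + 0.28) = 1/0.455 ≈ 2.198.
ΔG contributes k·ΔG = (+£135 billion) / 0.455 ≈ +£296.7 billion.
ΔT of +£126 billion changes first-round spending by −c·ΔT = −£103.95 billion, contributing k·(−c·ΔT) = (−£103.95 billion) / 0.455 ≈ −£228.5 billion.
Net ΔY = k(ΔG − c·ΔT) = (+£31.05 billion) / 0.455 ≈ +£68 billion.

+£68 billion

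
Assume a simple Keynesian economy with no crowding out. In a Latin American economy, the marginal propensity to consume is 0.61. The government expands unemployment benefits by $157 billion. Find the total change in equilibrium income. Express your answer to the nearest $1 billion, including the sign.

+$246 billion

The transfer change shifts disposable income by +$157 billion, so first-round consumption changes by c·ΔTR = 0.61 × (+$157 billion) = +$95.77 billion.
Expenditure multiplier = 1/(1 − MPC) = 1/(1 − 0.61) = 1/0.39 ≈ 2.564.
The transfer multiplier is c × k ≈ 1.564, so ΔY = k × (c·ΔTR) = (+$95.77 billion) / 0.39 ≈ +$246 billion.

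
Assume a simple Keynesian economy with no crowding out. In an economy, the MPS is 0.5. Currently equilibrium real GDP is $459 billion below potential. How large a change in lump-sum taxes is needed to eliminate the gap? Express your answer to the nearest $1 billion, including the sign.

−$459 billion

MPC = 1 − MPS = 1 − 0.5 = 0.5.
Spending multiplier = 1/(1 − MPC) = 1/(1 − 0.5) = 1/0.5 = 2.
Tax multiplier = −c·k = −0.5/0.5 = −1. Need ΔY = +$459 billion, so ΔT = ΔY/(−c·k) = −(+$459 billion) × 0.5 / 0.5 = −$459 billion.
The government should cut lump-sum taxes by $459 billion.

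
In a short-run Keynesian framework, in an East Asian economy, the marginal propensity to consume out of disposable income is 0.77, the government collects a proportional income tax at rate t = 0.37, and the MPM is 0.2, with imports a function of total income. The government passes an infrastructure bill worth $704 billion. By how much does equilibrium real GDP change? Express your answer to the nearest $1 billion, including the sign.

Government-spending multiplier = 1/(1 − c(1−t) + m) = 1/(1 − 0.77×0.63 + 0.2) = 1/0.7149 ≈ 1.399.
ΔY = k × ΔG = (+$704 billion) / 0.7149 ≈ +$985 billion.

+$985 billion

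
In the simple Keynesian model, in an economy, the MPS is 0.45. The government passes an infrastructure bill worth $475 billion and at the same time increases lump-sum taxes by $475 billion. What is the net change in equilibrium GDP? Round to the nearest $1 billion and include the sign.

MPC = 1 − MPS = 1 − 0.45 = 0.55.
Expenditure multiplier = 1/(1 − MPC) = 1/(1 − 0.55) = 1/0.45 ≈ 2.222.
ΔG contributes k·ΔG = (+$475 billion) / 0.45 ≈ +$1,055.6 billion.
ΔT of +$475 billion changes first-round spending by −c·ΔT = −$261.25 billion, contributing k·(−c·ΔT) = (−$261.25 billion) / 0.45 ≈ −$580.6 billion.
With ΔG = ΔT and no other leakages, the balanced-budget multiplier is 1, so ΔY = ΔG = +$475 billion.

+$475 billion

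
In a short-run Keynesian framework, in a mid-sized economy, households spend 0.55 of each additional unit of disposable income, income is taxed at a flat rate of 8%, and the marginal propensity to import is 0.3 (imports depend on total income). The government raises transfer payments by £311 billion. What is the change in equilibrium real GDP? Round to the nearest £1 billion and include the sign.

The transfer change shifts disposable income by +£311 billion, so first-round consumption changes by c·ΔTR = 0.55 × (+£311 billion) = +£171.05 billion.
Expenditure multiplier = 1/(1 − c(1−t) + m) = 1/(1 − 0.55×0.92 + 0.3) = 1/0.794 ≈ 1.259.
The transfer multiplier is c × k ≈ 0.693, so ΔY = k × (c·ΔTR) = (+£171.05 billion) / 0.794 ≈ +£215 billion.

+£215 billion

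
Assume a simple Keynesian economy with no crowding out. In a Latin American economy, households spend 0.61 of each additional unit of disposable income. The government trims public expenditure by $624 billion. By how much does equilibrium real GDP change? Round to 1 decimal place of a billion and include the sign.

−$1,600.0 billion

Spending multiplier = 1/(1 − MPC) = 1/(1 − 0.61) = 1/0.39 ≈ 2.564.
ΔY = k × ΔG = (−$624 billion) / 0.39 = −$1,600 billion.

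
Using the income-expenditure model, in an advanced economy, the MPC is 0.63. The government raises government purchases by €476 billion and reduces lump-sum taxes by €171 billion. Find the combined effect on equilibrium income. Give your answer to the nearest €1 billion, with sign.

Expenditure multiplier = 1/(1 − MPC) = 1/(1 − 0.63) = 1/0.37 ≈ 2.703.
ΔG contributes k·ΔG = (+€476 billion) / 0.37 ≈ +€1,286.5 billion.
ΔT of −€171 billion changes first-round spending by −c·ΔT = +€107.73 billion, contributing k·(−c·ΔT) = (+€107.73 billion) / 0.37 ≈ +€291.2 billion.
Net ΔY = k(ΔG − c·ΔT) = (+€583.73 billion) / 0.37 ≈ +€1,578 billion.

+€1,578 billion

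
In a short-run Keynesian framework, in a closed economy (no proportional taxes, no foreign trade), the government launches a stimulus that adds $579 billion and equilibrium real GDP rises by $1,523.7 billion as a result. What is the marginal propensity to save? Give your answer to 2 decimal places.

Implied spending multiplier k = ΔY/ΔG = 1,523.7/579 ≈ 2.6316.
Since k = 1/(1 − MPC), MPC = 1 − 1/k = 1 − ΔG/ΔY = 1 − 579/1,523.7 ≈ 0.62.
MPS = 1 − MPC = 0.38.

0.38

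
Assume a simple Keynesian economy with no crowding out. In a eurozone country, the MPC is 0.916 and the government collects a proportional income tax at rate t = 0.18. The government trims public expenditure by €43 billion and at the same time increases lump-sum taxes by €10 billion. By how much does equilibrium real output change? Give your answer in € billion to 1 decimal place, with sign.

Expenditure multiplier = 1/(1 − c(1−t)) = 1/(1 − 0.916×0.82) = 1/0.24888 ≈ 4.018.
ΔG contributes k·ΔG = (−€43 billion) / 0.24888 ≈ −€172.8 billion.
ΔT of +€10 billion changes first-round spending by −c·ΔT = −€9.16 billion, contributing k·(−c·ΔT) = (−€9.16 billion) / 0.24888 ≈ −€36.8 billion.
Net ΔY = k(ΔG − c·ΔT) = (−€52.16 billion) / 0.24888 ≈ −€209.6 billion.

−€209.6 billion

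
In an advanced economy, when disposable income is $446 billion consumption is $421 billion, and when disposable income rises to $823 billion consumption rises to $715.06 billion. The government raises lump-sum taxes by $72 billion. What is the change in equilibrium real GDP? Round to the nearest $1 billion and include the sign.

−$255 billion

MPC = ΔC/ΔYd = (715.06 − 421)/(823 − 446) = 294.06/377 = 0.78.
A lump-sum tax change of +$72 billion shifts disposable income by −$72 billion; first-round consumption changes by −c × ΔT = −0.78 × (+$72 billion) = −$56.16 billion.
Expenditure multiplier = 1/(1 − MPC) = 1/(1 − 0.78) = 1/0.22 ≈ 4.545.
The tax multiplier is −c × k ≈ −3.545, so ΔY = k × (−c·ΔT) = (−$56.16 billion) / 0.22 ≈ −$255 billion.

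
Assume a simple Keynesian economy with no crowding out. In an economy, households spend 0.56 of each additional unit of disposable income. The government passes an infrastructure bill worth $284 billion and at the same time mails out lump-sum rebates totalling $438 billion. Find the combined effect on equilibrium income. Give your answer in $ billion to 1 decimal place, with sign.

+$1,202.9 billion

Expenditure multiplier = 1/(1 − MPC) = 1/(1 − 0.56) = 1/0.44 ≈ 2.273.
ΔG contributes k·ΔG = (+$284 billion) / 0.44 ≈ +$645.5 billion.
ΔT of −$438 billion changes first-round spending by −c·ΔT = +$245.28 billion, contributing k·(−c·ΔT) = (+$245.28 billion) / 0.44 ≈ +$557.5 billion.
Net ΔY = k(ΔG − c·ΔT) = (+$529.28 billion) / 0.44 ≈ +$1,202.9 billion.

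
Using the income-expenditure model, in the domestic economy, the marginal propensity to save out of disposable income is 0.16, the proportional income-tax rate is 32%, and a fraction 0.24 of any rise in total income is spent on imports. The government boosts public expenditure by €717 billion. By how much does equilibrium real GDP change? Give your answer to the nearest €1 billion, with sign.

MPC = 1 − MPS = 1 − 0.16 = 0.84.
Spending multiplier = 1/(1 − c(1−t) + m) = 1/(1 − 0.84×0.68 + 0.24) = 1/0.6688 ≈ 1.495.
ΔY = k × ΔG = (+€717 billion) / 0.6688 ≈ +€1,072 billion.

+€1,072 billion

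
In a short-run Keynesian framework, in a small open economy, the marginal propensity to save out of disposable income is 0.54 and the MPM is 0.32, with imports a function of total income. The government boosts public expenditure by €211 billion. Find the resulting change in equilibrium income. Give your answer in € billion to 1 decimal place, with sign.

MPC = 1 − MPS = 1 − 0.54 = 0.46.
Spending multiplier = 1/(1 − c + m) = 1/(1 − 0.46 + 0.32) = 1/0.86 ≈ 1.163.
ΔY = k × ΔG = (+€211 billion) / 0.86 ≈ +€245.3 billion.

+€245.3 billion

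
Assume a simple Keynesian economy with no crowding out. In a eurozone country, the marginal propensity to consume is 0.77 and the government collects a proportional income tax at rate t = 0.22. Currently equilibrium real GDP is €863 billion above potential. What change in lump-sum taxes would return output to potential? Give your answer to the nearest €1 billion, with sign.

+€448 billion

Spending multiplier = 1/(1 − c(1−t)) = 1/(1 − 0.77×0.78) = 1/0.3994 ≈ 2.504.
Tax multiplier = −c·k = −0.77/0.3994 ≈ −1.928. Need ΔY = −€863 billion, so ΔT = ΔY/(−c·k) = −(−€863 billion) × 0.3994 / 0.77 ≈ +€448 billion.
The government should raise lump-sum taxes by €448 billion.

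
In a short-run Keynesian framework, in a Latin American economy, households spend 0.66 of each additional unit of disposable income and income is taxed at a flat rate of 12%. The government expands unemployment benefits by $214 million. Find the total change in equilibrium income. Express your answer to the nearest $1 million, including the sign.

+$337 million

The transfer change shifts disposable income by +$214 million, so first-round consumption changes by c·ΔTR = 0.66 × (+$214 million) = +$141.24 million.
Expenditure multiplier = 1/(1 − c(1−t)) = 1/(1 − 0.66×0.88) = 1/0.4192 ≈ 2.385.
The transfer multiplier is c × k ≈ 1.574, so ΔY = k × (c·ΔTR) = (+$141.24 million) / 0.4192 ≈ +$337 million.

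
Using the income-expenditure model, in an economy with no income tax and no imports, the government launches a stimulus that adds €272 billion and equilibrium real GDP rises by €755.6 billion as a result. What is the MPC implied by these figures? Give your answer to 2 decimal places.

Implied spending multiplier k = ΔY/ΔG = 755.6/272 ≈ 2.7779.
Since k = 1/(1 − MPC), MPC = 1 − 1/k = 1 − ΔG/ΔY = 1 − 272/755.6 ≈ 0.64.

0.64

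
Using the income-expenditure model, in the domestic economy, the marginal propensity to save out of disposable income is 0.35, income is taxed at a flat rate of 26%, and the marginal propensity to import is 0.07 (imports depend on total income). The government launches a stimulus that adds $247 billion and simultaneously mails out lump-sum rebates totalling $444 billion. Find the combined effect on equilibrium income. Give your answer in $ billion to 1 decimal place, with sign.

MPC = 1 − MPS = 1 − 0.35 = 0.65.
Expenditure multiplier = 1/(1 − c(1−t) + m) = 1/(1 − 0.65×0.74 + 0.07) = 1/0.589 ≈ 1.698.
ΔG contributes k·ΔG = (+$247 billion) / 0.589 ≈ +$419.4 billion.
ΔT of −$444 billion changes first-round spending by −c·ΔT = +$288.6 billion, contributing k·(−c·ΔT) = (+$288.6 billion) / 0.589 ≈ +$490 billion.
Net ΔY = k(ΔG − c·ΔT) = (+$535.6 billion) / 0.589 ≈ +$909.3 billion.

+$909.3 billion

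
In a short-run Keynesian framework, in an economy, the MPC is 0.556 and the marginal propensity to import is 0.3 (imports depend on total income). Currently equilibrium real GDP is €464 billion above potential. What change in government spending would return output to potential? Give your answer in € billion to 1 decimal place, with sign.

Spending multiplier = 1/(1 − c + m) = 1/(1 − 0.556 + 0.3) = 1/0.744 ≈ 1.344.
Need ΔY = −€464 billion, so ΔG = ΔY/k = (−€464 billion) × 0.744 ≈ −€345.2 billion.
The government should cut government spending by €345.2 billion.

−€345.2 billion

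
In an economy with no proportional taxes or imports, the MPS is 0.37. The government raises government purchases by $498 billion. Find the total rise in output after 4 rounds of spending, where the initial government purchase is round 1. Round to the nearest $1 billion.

MPC = 1 − MPS = 1 − 0.37 = 0.63.
Round 1 adds ΔG = $498 billion; each later round is MPC = 0.63 times the previous.
After 4 rounds: 498 + 313.74 + 197.6562 + 124.523406 = ΔG·(1 − c^4)/(1 − c) = 498 × (1 − 0.15752961)/0.37 ≈ $1,134 billion.

$1,134 billion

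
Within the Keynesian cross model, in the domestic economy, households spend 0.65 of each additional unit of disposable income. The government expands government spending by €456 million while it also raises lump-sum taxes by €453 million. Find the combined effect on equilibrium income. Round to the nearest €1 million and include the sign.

+€462 million

Expenditure multiplier = 1/(1 − MPC) = 1/(1 − 0.65) = 1/0.35 ≈ 2.857.
ΔG contributes k·ΔG = (+€456 million) / 0.35 ≈ +€1,302.9 million.
ΔT of +€453 million changes first-round spending by −c·ΔT = −€294.45 million, contributing k·(−c·ΔT) = (−€294.45 million) / 0.35 ≈ −€841.3 million.
Net ΔY = k(ΔG − c·ΔT) = (+€161.55 million) / 0.35 ≈ +€462 million.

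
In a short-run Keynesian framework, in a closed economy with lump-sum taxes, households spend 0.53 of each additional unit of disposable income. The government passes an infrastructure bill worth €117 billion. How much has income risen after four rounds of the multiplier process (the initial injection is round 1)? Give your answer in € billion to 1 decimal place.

€229.3 billion

Round 1 adds ΔG = €117 billion; each later round is MPC = 0.53 times the previous.
After 4 rounds: 117 + 62.01 + 32.8653 + 17.418609 = ΔG·(1 − c^4)/(1 − c) = 117 × (1 − 0.07890481)/0.47 ≈ €229.3 billion.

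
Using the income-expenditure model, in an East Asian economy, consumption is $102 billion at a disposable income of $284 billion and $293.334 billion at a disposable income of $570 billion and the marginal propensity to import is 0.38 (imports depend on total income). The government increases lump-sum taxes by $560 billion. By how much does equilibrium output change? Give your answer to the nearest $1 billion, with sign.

MPC = ΔC/ΔYd = (293.334 − 102)/(570 − 284) = 191.334/286 = 0.669.
A lump-sum tax change of +$560 billion shifts disposable income by −$560 billion; first-round consumption changes by −c × ΔT = −0.669 × (+$560 billion) = −$374.64 billion.
Expenditure multiplier = 1/(1 − c + m) = 1/(1 − 0.669 + 0.38) = 1/0.711 ≈ 1.406.
The tax multiplier is −c × k ≈ −0.941, so ΔY = k × (−c·ΔT) = (−$374.64 billion) / 0.711 ≈ −$527 billion.

−$527 billion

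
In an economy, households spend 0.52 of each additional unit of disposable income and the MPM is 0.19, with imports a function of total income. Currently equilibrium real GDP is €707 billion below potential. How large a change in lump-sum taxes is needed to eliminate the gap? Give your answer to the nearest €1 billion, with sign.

−€911 billion

Spending multiplier = 1/(1 − c + m) = 1/(1 − 0.52 + 0.19) = 1/0.67 ≈ 1.493.
Tax multiplier = −c·k = −0.52/0.67 ≈ −0.776. Need ΔY = +€707 billion, so ΔT = ΔY/(−c·k) = −(+€707 billion) × 0.67 / 0.52 ≈ −€911 billion.
The government should cut lump-sum taxes by €911 billion.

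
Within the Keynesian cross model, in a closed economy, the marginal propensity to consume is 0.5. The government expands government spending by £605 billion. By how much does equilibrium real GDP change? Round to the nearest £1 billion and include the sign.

Expenditure multiplier = 1/(1 − MPC) = 1/(1 − 0.5) = 1/0.5 = 2.
ΔY = k × ΔG = (+£605 billion) / 0.5 = +£1,210 billion.

+£1,210 billion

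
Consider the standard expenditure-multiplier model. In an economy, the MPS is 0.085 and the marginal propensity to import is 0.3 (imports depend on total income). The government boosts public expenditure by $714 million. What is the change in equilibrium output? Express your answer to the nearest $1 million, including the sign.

+$1,855 million

MPC = 1 − MPS = 1 − 0.085 = 0.915.
Expenditure multiplier = 1/(1 − c + m) = 1/(1 − 0.915 + 0.3) = 1/0.385 ≈ 2.597.
ΔY = k × ΔG = (+$714 million) / 0.385 ≈ +$1,855 million.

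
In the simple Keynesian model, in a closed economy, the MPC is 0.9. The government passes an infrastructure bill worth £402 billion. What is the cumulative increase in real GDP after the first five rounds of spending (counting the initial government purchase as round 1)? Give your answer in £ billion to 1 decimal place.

£1,646.2 billion

Round 1 adds ΔG = £402 billion; each later round is MPC = 0.9 times the previous.
After 5 rounds: 402 + 361.8 + 325.62 + 293.058 + 263.7522 = ΔG·(1 − c^5)/(1 − c) = 402 × (1 − 0.59049)/0.1 ≈ £1,646.2 billion.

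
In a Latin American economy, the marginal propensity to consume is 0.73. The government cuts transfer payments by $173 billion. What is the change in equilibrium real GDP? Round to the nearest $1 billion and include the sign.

−$468 billion

The transfer change shifts disposable income by −$173 billion, so first-round consumption changes by c·ΔTR = 0.73 × (−$173 billion) = −$126.29 billion.
Expenditure multiplier = 1/(1 − MPC) = 1/(1 − 0.73) = 1/0.27 ≈ 3.704.
The transfer multiplier is c × k ≈ 2.704, so ΔY = k × (c·ΔTR) = (−$126.29 billion) / 0.27 ≈ −$468 billion.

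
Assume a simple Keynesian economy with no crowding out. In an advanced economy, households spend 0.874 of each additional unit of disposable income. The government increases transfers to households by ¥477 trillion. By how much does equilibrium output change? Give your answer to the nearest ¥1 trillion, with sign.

The transfer change shifts disposable income by +¥477 trillion, so first-round consumption changes by c·ΔTR = 0.874 × (+¥477 trillion) = +¥416.898 trillion.
Expenditure multiplier = 1/(1 − MPC) = 1/(1 − 0.874) = 1/0.126 ≈ 7.937.
The transfer multiplier is c × k ≈ 6.937, so ΔY = k × (c·ΔTR) = (+¥416.898 trillion) / 0.126 ≈ +¥3,309 trillion.

+¥3,309 trillion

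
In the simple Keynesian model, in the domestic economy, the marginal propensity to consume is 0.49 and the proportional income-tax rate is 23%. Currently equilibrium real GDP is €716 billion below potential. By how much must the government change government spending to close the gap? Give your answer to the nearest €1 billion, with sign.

+€446 billion

Spending multiplier = 1/(1 − c(1−t)) = 1/(1 − 0.49×0.77) = 1/0.6227 ≈ 1.606.
Need ΔY = +€716 billion, so ΔG = ΔY/k = (+€716 billion) × 0.6227 ≈ +€446 billion.
The government should increase government spending by €446 billion.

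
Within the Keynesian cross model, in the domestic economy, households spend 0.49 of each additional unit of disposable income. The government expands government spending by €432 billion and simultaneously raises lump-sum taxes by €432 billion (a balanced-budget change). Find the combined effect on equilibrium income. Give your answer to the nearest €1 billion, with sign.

Expenditure multiplier = 1/(1 − MPC) = 1/(1 − 0.49) = 1/0.51 ≈ 1.961.
ΔG contributes k·ΔG = (+€432 billion) / 0.51 ≈ +€847.1 billion.
ΔT of +€432 billion changes first-round spending by −c·ΔT = −€211.68 billion, contributing k·(−c·ΔT) = (−€211.68 billion) / 0.51 ≈ −€415.1 billion.
With ΔG = ΔT and no other leakages, the balanced-budget multiplier is 1, so ΔY = ΔG = +€432 billion.

+€432 billion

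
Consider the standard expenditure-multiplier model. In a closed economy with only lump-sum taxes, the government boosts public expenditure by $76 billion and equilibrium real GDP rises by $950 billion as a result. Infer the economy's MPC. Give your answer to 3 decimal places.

Implied spending multiplier k = ΔY/ΔG = 950/76 = 12.5.
Since k = 1/(1 − MPC), MPC = 1 − 1/k = 1 − ΔG/ΔY = 1 − 76/950 = 0.920.

0.920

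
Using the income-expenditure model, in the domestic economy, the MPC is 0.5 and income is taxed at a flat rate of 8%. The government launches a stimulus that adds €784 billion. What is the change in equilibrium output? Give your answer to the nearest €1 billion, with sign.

Expenditure multiplier = 1/(1 − c(1−t)) = 1/(1 − 0.5×0.92) = 1/0.54 ≈ 1.852.
ΔY = k × ΔG = (+€784 billion) / 0.54 ≈ +€1,452 billion.

+€1,452 billion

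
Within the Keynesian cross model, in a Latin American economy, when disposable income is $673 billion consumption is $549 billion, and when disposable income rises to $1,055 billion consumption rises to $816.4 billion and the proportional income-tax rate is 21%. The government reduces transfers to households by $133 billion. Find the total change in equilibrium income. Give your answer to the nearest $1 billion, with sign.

MPC = ΔC/ΔYd = (816.4 − 549)/(1,055 − 673) = 267.4/382 = 0.7.
The transfer change shifts disposable income by −$133 billion, so first-round consumption changes by c·ΔTR = 0.7 × (−$133 billion) = −$93.1 billion.
Expenditure multiplier = 1/(1 − c(1−t)) = 1/(1 − 0.7×0.79) = 1/0.447 ≈ 2.237.
The transfer multiplier is c × k ≈ 1.566, so ΔY = k × (c·ΔTR) = (−$93.1 billion) / 0.447 ≈ −$208 billion.

−$208 billion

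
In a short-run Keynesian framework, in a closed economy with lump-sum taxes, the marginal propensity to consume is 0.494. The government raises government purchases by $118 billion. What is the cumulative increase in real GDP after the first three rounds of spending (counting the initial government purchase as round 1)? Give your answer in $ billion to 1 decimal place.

Round 1 adds ΔG = $118 billion; each later round is MPC = 0.494 times the previous.
After 3 rounds: 118 + 58.292 + 28.796248 = ΔG·(1 − c^3)/(1 − c) = 118 × (1 − 0.120553784)/0.506 ≈ $205.1 billion.

$205.1 billion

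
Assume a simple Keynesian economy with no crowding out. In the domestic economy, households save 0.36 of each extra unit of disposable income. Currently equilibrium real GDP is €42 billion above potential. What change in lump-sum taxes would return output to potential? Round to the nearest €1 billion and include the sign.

+€24 billion

MPC = 1 − MPS = 1 − 0.36 = 0.64.
Spending multiplier = 1/(1 − MPC) = 1/(1 − 0.64) = 1/0.36 ≈ 2.778.
Tax multiplier = −c·k = −0.64/0.36 ≈ −1.778. Need ΔY = −€42 billion, so ΔT = ΔY/(−c·k) = −(−€42 billion) × 0.36 / 0.64 ≈ +€24 billion.
The government should raise lump-sum taxes by €24 billion.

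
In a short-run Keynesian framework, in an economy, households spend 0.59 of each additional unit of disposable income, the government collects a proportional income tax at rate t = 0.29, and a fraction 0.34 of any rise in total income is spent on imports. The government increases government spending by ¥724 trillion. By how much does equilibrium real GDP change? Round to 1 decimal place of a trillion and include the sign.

+¥786.0 trillion

Expenditure multiplier = 1/(1 − c(1−t) + m) = 1/(1 − 0.59×0.71 + 0.34) = 1/0.9211 ≈ 1.086.
ΔY = k × ΔG = (+¥724 trillion) / 0.9211 ≈ +¥786 trillion.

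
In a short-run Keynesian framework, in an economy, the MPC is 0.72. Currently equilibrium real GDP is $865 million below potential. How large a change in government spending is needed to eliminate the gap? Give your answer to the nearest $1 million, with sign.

+$242 million

Spending multiplier = 1/(1 − MPC) = 1/(1 − 0.72) = 1/0.28 ≈ 3.571.
Need ΔY = +$865 million, so ΔG = ΔY/k = (+$865 million) × 0.28 ≈ +$242 million.
The government should increase government spending by $242 million.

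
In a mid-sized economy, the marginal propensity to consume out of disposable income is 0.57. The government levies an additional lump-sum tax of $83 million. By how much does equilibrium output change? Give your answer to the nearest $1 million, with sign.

A lump-sum tax change of +$83 million shifts disposable income by −$83 million; first-round consumption changes by −c × ΔT = −0.57 × (+$83 million) = −$47.31 million.
Expenditure multiplier = 1/(1 − MPC) = 1/(1 − 0.57) = 1/0.43 ≈ 2.326.
The tax multiplier is −c × k ≈ −1.326, so ΔY = k × (−c·ΔT) = (−$47.31 million) / 0.43 ≈ −$110 million.

−$110 million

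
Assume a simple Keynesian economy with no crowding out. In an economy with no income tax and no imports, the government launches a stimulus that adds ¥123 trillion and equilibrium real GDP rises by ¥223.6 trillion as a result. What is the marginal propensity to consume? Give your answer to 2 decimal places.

Implied spending multiplier k = ΔY/ΔG = 223.6/123 ≈ 1.8179.
Since k = 1/(1 − MPC), MPC = 1 − 1/k = 1 − ΔG/ΔY = 1 − 123/223.6 ≈ 0.45.

0.45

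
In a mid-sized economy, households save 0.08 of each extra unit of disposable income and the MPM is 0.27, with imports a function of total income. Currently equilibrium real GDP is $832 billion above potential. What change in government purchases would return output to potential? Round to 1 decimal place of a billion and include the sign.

MPC = 1 − MPS = 1 − 0.08 = 0.92.
Spending multiplier = 1/(1 − c + m) = 1/(1 − 0.92 + 0.27) = 1/0.35 ≈ 2.857.
Need ΔY = −$832 billion, so ΔG = ΔY/k = (−$832 billion) × 0.35 = −$291.2 billion.
The government should cut government purchases by $291.2 billion.

−$291.2 billion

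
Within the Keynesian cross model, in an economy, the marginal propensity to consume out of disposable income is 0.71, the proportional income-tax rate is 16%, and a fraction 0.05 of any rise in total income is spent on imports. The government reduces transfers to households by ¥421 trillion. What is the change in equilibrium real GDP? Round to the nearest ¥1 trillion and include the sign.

−¥659 trillion

The transfer change shifts disposable income by −¥421 trillion, so first-round consumption changes by c·ΔTR = 0.71 × (−¥421 trillion) = −¥298.91 trillion.
Expenditure multiplier = 1/(1 − c(1−t) + m) = 1/(1 − 0.71×0.84 + 0.05) = 1/0.4536 ≈ 2.205.
The transfer multiplier is c × k ≈ 1.565, so ΔY = k × (c·ΔTR) = (−¥298.91 trillion) / 0.4536 ≈ −¥659 trillion.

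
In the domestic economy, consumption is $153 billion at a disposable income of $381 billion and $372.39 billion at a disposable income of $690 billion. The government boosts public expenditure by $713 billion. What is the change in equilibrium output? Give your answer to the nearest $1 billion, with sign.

MPC = ΔC/ΔYd = (372.39 − 153)/(690 − 381) = 219.39/309 = 0.71.
Expenditure multiplier = 1/(1 − MPC) = 1/(1 − 0.71) = 1/0.29 ≈ 3.448.
ΔY = k × ΔG = (+$713 billion) / 0.29 ≈ +$2,459 billion.

+$2,459 billion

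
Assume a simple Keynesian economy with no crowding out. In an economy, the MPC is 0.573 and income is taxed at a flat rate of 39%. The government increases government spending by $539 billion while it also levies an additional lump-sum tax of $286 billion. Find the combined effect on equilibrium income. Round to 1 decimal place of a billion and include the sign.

+$576.7 billion

Expenditure multiplier = 1/(1 − c(1−t)) = 1/(1 − 0.573×0.61) = 1/0.65047 ≈ 1.537.
ΔG contributes k·ΔG = (+$539 billion) / 0.65047 ≈ +$828.6 billion.
ΔT of +$286 billion changes first-round spending by −c·ΔT = −$163.878 billion, contributing k·(−c·ΔT) = (−$163.878 billion) / 0.65047 ≈ −$251.9 billion.
Net ΔY = k(ΔG − c·ΔT) = (+$375.122 billion) / 0.65047 ≈ +$576.7 billion.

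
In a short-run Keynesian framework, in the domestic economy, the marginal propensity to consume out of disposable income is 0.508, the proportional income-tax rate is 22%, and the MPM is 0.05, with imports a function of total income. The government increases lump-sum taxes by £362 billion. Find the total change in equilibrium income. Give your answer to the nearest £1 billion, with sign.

A lump-sum tax change of +£362 billion shifts disposable income by −£362 billion; first-round consumption changes by −c × ΔT = −0.508 × (+£362 billion) = −£183.896 billion.
Expenditure multiplier = 1/(1 − c(1−t) + m) = 1/(1 − 0.508×0.78 + 0.05) = 1/0.65376 ≈ 1.53.
The tax multiplier is −c × k ≈ −0.777, so ΔY = k × (−c·ΔT) = (−£183.896 billion) / 0.65376 ≈ −£281 billion.

−£281 billion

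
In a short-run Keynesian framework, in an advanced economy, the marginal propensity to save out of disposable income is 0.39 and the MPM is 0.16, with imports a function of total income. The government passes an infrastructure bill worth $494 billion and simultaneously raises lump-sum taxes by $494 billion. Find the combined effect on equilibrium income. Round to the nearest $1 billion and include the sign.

MPC = 1 − MPS = 1 − 0.39 = 0.61.
Expenditure multiplier = 1/(1 − c + m) = 1/(1 − 0.61 + 0.16) = 1/0.55 ≈ 1.818.
ΔG contributes k·ΔG = (+$494 billion) / 0.55 ≈ +$898.2 billion.
ΔT of +$494 billion changes first-round spending by −c·ΔT = −$301.34 billion, contributing k·(−c·ΔT) = (−$301.34 billion) / 0.55 ≈ −$547.9 billion.
Net ΔY = k(ΔG − c·ΔT) = (+$192.66 billion) / 0.55 ≈ +$350 billion.

+$350 billion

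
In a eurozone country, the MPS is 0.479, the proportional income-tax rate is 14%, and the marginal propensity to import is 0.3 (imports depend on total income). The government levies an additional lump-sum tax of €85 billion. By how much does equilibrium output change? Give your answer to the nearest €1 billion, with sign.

MPC = 1 − MPS = 1 − 0.479 = 0.521.
A lump-sum tax change of +€85 billion shifts disposable income by −€85 billion; first-round consumption changes by −c × ΔT = −0.521 × (+€85 billion) = −€44.285 billion.
Expenditure multiplier = 1/(1 − c(1−t) + m) = 1/(1 − 0.521×0.86 + 0.3) = 1/0.85194 ≈ 1.174.
The tax multiplier is −c × k ≈ −0.612, so ΔY = k × (−c·ΔT) = (−€44.285 billion) / 0.85194 ≈ −€52 billion.

−€52 billion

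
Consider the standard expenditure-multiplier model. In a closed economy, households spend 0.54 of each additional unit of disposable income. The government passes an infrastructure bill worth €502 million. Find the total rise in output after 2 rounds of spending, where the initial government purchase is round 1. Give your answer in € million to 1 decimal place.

Round 1 adds ΔG = €502 million; each later round is MPC = 0.54 times the previous.
After 2 rounds: 502 + 271.08 = ΔG·(1 − c^2)/(1 − c) = 502 × (1 − 0.2916)/0.46 ≈ €773.1 million.

€773.1 million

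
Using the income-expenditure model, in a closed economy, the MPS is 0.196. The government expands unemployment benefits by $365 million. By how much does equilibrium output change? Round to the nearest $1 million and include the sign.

+$1,497 million

MPC = 1 − MPS = 1 − 0.196 = 0.804.
The transfer change shifts disposable income by +$365 million, so first-round consumption changes by c·ΔTR = 0.804 × (+$365 million) = +$293.46 million.
Expenditure multiplier = 1/(1 − MPC) = 1/(1 − 0.804) = 1/0.196 ≈ 5.102.
The transfer multiplier is c × k ≈ 4.102, so ΔY = k × (c·ΔTR) = (+$293.46 million) / 0.196 ≈ +$1,497 million.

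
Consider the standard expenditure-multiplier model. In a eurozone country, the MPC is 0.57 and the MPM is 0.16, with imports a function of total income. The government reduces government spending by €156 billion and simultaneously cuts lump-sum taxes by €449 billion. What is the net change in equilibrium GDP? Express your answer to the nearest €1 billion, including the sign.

Expenditure multiplier = 1/(1 − c + m) = 1/(1 − 0.57 + 0.16) = 1/0.59 ≈ 1.695.
ΔG contributes k·ΔG = (−€156 billion) / 0.59 ≈ −€264.4 billion.
ΔT of −€449 billion changes first-round spending by −c·ΔT = +€255.93 billion, contributing k·(−c·ΔT) = (+€255.93 billion) / 0.59 ≈ +€433.8 billion.
Net ΔY = k(ΔG − c·ΔT) = (+€99.93 billion) / 0.59 ≈ +€169 billion.

+€169 billion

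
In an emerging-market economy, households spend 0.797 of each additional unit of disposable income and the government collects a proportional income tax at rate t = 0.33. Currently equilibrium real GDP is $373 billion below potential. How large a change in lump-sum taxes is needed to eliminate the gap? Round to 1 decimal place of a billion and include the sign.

Spending multiplier = 1/(1 − c(1−t)) = 1/(1 − 0.797×0.67) = 1/0.46601 ≈ 2.146.
Tax multiplier = −c·k = −0.797/0.46601 ≈ −1.71. Need ΔY = +$373 billion, so ΔT = ΔY/(−c·k) = −(+$373 billion) × 0.46601 / 0.797 ≈ −$218.1 billion.
The government should cut lump-sum taxes by $218.1 billion.

−$218.1 billion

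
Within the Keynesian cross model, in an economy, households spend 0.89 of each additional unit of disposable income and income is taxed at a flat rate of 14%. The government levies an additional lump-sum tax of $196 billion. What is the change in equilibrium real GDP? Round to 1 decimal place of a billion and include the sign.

−$743.6 billion

A lump-sum tax change of +$196 billion shifts disposable income by −$196 billion; first-round consumption changes by −c × ΔT = −0.89 × (+$196 billion) = −$174.44 billion.
Expenditure multiplier = 1/(1 − c(1−t)) = 1/(1 − 0.89×0.86) = 1/0.2346 ≈ 4.263.
The tax multiplier is −c × k ≈ −3.794, so ΔY = k × (−c·ΔT) = (−$174.44 billion) / 0.2346 ≈ −$743.6 billion.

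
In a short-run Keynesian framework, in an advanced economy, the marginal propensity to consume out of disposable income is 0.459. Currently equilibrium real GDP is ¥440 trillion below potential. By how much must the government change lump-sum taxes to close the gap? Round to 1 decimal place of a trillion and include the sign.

−¥518.6 trillion

Spending multiplier = 1/(1 − MPC) = 1/(1 − 0.459) = 1/0.541 ≈ 1.848.
Tax multiplier = −c·k = −0.459/0.541 ≈ −0.848. Need ΔY = +¥440 trillion, so ΔT = ΔY/(−c·k) = −(+¥440 trillion) × 0.541 / 0.459 ≈ −¥518.6 trillion.
The government should cut lump-sum taxes by ¥518.6 trillion.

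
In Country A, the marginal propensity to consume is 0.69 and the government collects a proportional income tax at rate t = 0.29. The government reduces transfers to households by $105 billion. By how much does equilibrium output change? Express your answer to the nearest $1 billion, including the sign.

The transfer change shifts disposable income by −$105 billion, so first-round consumption changes by c·ΔTR = 0.69 × (−$105 billion) = −$72.45 billion.
Expenditure multiplier = 1/(1 − c(1−t)) = 1/(1 − 0.69×0.71) = 1/0.5101 ≈ 1.96.
The transfer multiplier is c × k ≈ 1.353, so ΔY = k × (c·ΔTR) = (−$72.45 billion) / 0.5101 ≈ −$142 billion.

−$142 billion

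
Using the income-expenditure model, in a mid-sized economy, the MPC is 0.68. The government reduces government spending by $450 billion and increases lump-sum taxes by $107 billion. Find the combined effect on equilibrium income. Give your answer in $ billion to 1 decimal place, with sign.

Expenditure multiplier = 1/(1 − MPC) = 1/(1 − 0.68) = 1/0.32 = 3.125.
ΔG contributes k·ΔG = (−$450 billion) / 0.32 ≈ −$1,406.3 billion.
ΔT of +$107 billion changes first-round spending by −c·ΔT = −$72.76 billion, contributing k·(−c·ΔT) = (−$72.76 billion) / 0.32 ≈ −$227.4 billion.
Net ΔY = k(ΔG − c·ΔT) = (−$522.76 billion) / 0.32 ≈ −$1,633.6 billion.

−$1,633.6 billion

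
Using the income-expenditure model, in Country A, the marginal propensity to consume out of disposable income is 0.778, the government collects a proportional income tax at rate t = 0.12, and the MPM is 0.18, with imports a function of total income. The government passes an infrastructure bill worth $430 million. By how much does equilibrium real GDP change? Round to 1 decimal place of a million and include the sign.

Expenditure multiplier = 1/(1 − c(1−t) + m) = 1/(1 − 0.778×0.88 + 0.18) = 1/0.49536 ≈ 2.019.
ΔY = k × ΔG = (+$430 million) / 0.49536 ≈ +$868.1 million.

+$868.1 million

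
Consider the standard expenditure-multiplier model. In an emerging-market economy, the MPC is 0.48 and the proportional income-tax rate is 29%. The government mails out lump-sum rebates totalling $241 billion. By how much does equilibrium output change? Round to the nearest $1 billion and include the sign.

+$175 billion

A lump-sum tax change of −$241 billion shifts disposable income by +$241 billion; first-round consumption changes by −c × ΔT = −0.48 × (−$241 billion) = +$115.68 billion.
Expenditure multiplier = 1/(1 − c(1−t)) = 1/(1 − 0.48×0.71) = 1/0.6592 ≈ 1.517.
The tax multiplier is −c × k ≈ −0.728, so ΔY = k × (−c·ΔT) = (+$115.68 billion) / 0.6592 ≈ +$175 billion.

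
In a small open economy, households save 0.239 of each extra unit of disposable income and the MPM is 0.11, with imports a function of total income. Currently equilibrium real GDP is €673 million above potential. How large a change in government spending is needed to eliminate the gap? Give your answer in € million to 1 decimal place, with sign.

−€234.9 million

MPC = 1 − MPS = 1 − 0.239 = 0.761.
Spending multiplier = 1/(1 − c + m) = 1/(1 − 0.761 + 0.11) = 1/0.349 ≈ 2.865.
Need ΔY = −€673 million, so ΔG = ΔY/k = (−€673 million) × 0.349 ≈ −€234.9 million.
The government should cut government spending by €234.9 million.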